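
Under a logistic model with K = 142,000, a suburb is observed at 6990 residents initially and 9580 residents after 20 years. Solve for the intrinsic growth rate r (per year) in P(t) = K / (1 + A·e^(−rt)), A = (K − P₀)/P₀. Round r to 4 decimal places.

r ≈ 0.0167 per year

A = (142000 − 6990)/6990 = 19.31474
9580 = 142000/(1 + 19.31474·e^(−r·20)) → e^(−20r) = (14.82255 − 1)/19.31474 = 0.715648
r = −ln(0.715648)/20 = 0.33457/20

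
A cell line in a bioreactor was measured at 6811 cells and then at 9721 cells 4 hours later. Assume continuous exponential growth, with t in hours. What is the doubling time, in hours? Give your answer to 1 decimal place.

doubling time ≈ 7.8 hours

r = ln(9721/6811) / 4 = ln(1.42725) / 4 ≈ 0.088937 per hour
doubling time = ln 2 / |r| = 0.69315 / 0.088937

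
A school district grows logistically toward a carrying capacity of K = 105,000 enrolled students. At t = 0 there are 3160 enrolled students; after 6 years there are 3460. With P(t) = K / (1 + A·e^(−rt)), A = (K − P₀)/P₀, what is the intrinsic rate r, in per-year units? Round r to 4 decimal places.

r ≈ 0.0156 per year

A = (105000 − 3160)/3160 = 32.22785
3460 = 105000/(1 + 32.22785·e^(−r·6)) → e^(−6r) = (30.34682 − 1)/32.22785 = 0.910604
r = −ln(0.910604)/6 = 0.09365/6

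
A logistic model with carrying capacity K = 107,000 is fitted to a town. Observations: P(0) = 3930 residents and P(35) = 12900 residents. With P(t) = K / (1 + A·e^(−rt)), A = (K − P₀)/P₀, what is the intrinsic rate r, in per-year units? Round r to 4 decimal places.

r ≈ 0.0366 per year

A = (107000 − 3930)/3930 = 26.22646
12900 = 107000/(1 + 26.22646·e^(−r·35)) → e^(−35r) = (8.29457 − 1)/26.22646 = 0.278138
r = −ln(0.278138)/35 = 1.27964/35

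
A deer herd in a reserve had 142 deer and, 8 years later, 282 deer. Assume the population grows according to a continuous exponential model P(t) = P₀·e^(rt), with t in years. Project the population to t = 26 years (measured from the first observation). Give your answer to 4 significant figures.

≈ 1,320 deer

r = ln(282/142) / 8 ≈ 0.08576 per year
P(26) = 142 · e^(0.08576·26) = 142 · 9.29763 ≈ 1320.26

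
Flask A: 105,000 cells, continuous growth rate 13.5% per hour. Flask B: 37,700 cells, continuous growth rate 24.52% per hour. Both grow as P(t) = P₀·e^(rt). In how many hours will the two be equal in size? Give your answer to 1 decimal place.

105000·e^(0.135t) = 37700·e^(0.2452t)
105000/37700 = e^((0.2452 − 0.135)t) → ln(2.78515) = 0.1102·t
t = 1.0243 / 0.1102

t ≈ 9.3 hours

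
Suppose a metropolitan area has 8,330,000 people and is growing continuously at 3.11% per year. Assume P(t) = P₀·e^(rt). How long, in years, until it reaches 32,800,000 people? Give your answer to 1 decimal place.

t ≈ 44.1 years

32800000 = 8330000 · e^(0.0311·t)
t = ln(32800000/8330000) / 0.0311 = ln(3.93758) / 0.0311 = 1.37057 / 0.0311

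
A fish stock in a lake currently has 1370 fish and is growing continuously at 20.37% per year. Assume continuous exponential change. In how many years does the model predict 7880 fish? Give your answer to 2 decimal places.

t ≈ 8.59 years

7880 = 1370 · e^(0.2037·t)
t = ln(7880/1370) / 0.2037 = ln(5.75182) / 0.2037 = 1.74952 / 0.2037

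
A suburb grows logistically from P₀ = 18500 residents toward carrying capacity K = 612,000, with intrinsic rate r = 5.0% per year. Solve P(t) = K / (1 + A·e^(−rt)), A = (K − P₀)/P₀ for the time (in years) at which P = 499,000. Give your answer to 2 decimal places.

t ≈ 99.07 years

A = (612000 − 18500)/18500 = 32.08108
499000 = 612000/(1 + 32.08108·e^(−0.05t)) → 1 + 32.08108·e^(−0.05t) = 1.22645
e^(−0.05t) = 0.007059 → t = ln(141.66778)/0.05 = 4.95348/0.05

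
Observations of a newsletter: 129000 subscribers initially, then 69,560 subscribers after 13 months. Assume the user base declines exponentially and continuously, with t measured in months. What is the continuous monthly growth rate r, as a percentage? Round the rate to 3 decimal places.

r ≈ -4.751% per month

69560 = 129000 · e^(r·13)
e^(13r) = 69560/129000 = 0.53922
r = ln(0.53922) / 13 = -0.61762 / 13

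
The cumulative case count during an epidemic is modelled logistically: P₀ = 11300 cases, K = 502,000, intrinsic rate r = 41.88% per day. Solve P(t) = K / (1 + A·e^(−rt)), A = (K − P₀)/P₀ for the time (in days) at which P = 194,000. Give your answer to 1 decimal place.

t ≈ 7.9 days

A = (502000 − 11300)/11300 = 43.42478
194000 = 502000/(1 + 43.42478·e^(−0.4188t)) → 1 + 43.42478·e^(−0.4188t) = 2.58763
e^(−0.4188t) = 0.03656 → t = ln(27.35197)/0.4188 = 3.30879/0.4188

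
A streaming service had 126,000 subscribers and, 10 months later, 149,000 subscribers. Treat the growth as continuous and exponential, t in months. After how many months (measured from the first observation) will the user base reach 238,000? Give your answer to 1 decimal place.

r = ln(149000/126000) / 10 ≈ 0.016766 per month
t = ln(238000/126000) / r = 0.63599 / 0.016766 ≈ 37.932

t ≈ 37.9 months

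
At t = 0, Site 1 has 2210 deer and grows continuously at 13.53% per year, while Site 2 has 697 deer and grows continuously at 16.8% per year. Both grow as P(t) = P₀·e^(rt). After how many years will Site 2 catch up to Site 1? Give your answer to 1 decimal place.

t ≈ 35.3 years

2210·e^(0.1353t) = 697·e^(0.168t)
2210/697 = e^((0.168 − 0.1353)t) → ln(3.17073) = 0.0327·t
t = 1.15396 / 0.0327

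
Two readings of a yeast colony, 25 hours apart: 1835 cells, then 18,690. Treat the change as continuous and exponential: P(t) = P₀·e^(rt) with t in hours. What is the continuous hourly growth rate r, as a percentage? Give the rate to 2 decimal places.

r ≈ 9.28% per hour

18690 = 1835 · e^(r·25)
e^(25r) = 18690/1835 = 10.18529
r = ln(10.18529) / 25 = 2.32094 / 25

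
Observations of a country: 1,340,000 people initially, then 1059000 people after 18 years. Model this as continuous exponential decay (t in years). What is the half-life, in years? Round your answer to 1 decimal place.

r = ln(1059000/1340000) / 18 = ln(0.7903) / 18 ≈ -0.013075 per year
half-life = ln 2 / |r| = 0.69315 / 0.013075

half-life ≈ 53.0 years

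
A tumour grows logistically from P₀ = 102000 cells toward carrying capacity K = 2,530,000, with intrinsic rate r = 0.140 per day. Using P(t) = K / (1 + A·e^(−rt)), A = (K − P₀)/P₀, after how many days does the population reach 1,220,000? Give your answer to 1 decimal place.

t ≈ 22.1 days

A = (2530000 − 102000)/102000 = 23.80392
1220000 = 2530000/(1 + 23.80392·e^(−0.14t)) → 1 + 23.80392·e^(−0.14t) = 2.07377
e^(−0.14t) = 0.045109 → t = ln(22.16854)/0.14 = 3.09867/0.14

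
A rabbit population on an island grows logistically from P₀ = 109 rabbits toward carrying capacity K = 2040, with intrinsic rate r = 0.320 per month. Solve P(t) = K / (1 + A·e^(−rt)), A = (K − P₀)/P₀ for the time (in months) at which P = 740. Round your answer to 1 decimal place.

t ≈ 7.2 months

A = (2040 − 109)/109 = 17.7156
740 = 2040/(1 + 17.7156·e^(−0.32t)) → 1 + 17.7156·e^(−0.32t) = 2.75676
e^(−0.32t) = 0.099164 → t = ln(10.08426)/0.32 = 2.31098/0.32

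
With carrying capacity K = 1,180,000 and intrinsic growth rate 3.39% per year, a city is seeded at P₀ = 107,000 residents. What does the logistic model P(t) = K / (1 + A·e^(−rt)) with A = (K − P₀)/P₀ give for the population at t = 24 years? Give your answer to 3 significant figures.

A = (1180000 − 107000)/107000 = 10.02804
P(24) = 1180000 / (1 + 10.02804·e^(−0.0339·24)) = 1180000 / (1 + 10.02804·0.443259)
= 1180000 / 5.44502 ≈ 216711.69

≈ 217,000 residents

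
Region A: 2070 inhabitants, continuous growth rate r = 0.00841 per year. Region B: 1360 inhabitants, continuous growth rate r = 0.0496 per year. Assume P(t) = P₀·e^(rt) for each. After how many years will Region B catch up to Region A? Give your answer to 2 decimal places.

2070·e^(0.00841t) = 1360·e^(0.0496t)
2070/1360 = e^((0.0496 − 0.00841)t) → ln(1.52206) = 0.04119·t
t = 0.42006 / 0.04119

t ≈ 10.20 years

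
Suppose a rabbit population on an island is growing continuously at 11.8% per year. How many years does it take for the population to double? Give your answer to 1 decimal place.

doubling time ≈ 5.9 years

doubling time = ln(2) / |r| = 0.69315 / 0.118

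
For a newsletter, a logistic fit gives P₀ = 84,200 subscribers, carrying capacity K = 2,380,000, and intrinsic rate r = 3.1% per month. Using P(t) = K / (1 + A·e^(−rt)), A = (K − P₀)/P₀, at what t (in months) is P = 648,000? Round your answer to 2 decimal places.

t ≈ 74.92 months

A = (2380000 − 84200)/84200 = 27.26603
648000 = 2380000/(1 + 27.26603·e^(−0.031t)) → 1 + 27.26603·e^(−0.031t) = 3.67284
e^(−0.031t) = 0.098028 → t = ln(10.20115)/0.031 = 2.3225/0.031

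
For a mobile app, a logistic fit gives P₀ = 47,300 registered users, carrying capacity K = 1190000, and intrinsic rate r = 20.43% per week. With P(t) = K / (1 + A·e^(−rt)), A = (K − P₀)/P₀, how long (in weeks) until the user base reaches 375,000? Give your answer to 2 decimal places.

t ≈ 11.79 weeks

A = (1190000 − 47300)/47300 = 24.15856
375000 = 1190000/(1 + 24.15856·e^(−0.2043t)) → 1 + 24.15856·e^(−0.2043t) = 3.17333
e^(−0.2043t) = 0.089961 → t = ln(11.1159)/0.2043 = 2.40838/0.2043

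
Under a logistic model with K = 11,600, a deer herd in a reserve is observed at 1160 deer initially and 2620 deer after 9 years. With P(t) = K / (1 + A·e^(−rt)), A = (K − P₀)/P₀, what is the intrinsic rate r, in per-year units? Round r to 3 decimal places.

A = (11600 − 1160)/1160 = 9
2620 = 11600/(1 + 9·e^(−r·9)) → e^(−9r) = (4.42748 − 1)/9 = 0.380831
r = −ln(0.380831)/9 = 0.9654/9

r ≈ 0.107 per year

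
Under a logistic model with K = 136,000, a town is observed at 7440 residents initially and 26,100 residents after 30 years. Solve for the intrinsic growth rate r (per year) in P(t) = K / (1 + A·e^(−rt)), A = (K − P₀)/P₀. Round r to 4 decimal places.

r ≈ 0.0471 per year

A = (136000 − 7440)/7440 = 17.27957
26100 = 136000/(1 + 17.27957·e^(−r·30)) → e^(−30r) = (5.21073 − 1)/17.27957 = 0.243682
r = −ln(0.243682)/30 = 1.41189/30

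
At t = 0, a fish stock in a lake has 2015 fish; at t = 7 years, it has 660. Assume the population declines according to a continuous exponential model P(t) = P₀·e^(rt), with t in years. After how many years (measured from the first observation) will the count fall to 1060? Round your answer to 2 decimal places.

r = ln(660/2015) / 7 ≈ -0.159448 per year
t = ln(1060/2015) / r = -0.64235 / -0.159448 ≈ 4.029

t ≈ 4.03 years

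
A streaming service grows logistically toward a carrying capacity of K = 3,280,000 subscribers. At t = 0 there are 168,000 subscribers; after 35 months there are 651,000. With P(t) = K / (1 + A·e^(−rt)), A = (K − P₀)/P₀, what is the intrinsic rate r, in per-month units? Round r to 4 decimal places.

r ≈ 0.0435 per month

A = (3280000 − 168000)/168000 = 18.52381
651000 = 3280000/(1 + 18.52381·e^(−r·35)) → e^(−35r) = (5.0384 − 1)/18.52381 = 0.218011
r = −ln(0.218011)/35 = 1.52321/35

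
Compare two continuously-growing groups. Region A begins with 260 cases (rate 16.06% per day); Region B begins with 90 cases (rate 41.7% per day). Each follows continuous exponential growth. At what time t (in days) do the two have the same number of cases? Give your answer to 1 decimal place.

260·e^(0.1606t) = 90·e^(0.417t)
260/90 = e^((0.417 − 0.1606)t) → ln(2.88889) = 0.2564·t
t = 1.06087 / 0.2564

t ≈ 4.1 days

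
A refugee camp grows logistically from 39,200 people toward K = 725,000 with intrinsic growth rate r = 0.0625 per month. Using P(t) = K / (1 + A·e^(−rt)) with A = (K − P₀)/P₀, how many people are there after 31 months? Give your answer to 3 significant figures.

A = (725000 − 39200)/39200 = 17.4949
P(31) = 725000 / (1 + 17.4949·e^(−0.0625·31)) = 725000 / (1 + 17.4949·0.144064)
= 725000 / 3.52038 ≈ 205943.73

≈ 206,000 people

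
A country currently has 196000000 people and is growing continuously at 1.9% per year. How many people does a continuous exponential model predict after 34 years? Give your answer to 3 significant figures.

P(34) = 196000000 · e^(0.019·34) = 196000000 · e^(0.646)
= 196000000 · 1.90789 ≈ 373947218.04

≈ 374,000,000 people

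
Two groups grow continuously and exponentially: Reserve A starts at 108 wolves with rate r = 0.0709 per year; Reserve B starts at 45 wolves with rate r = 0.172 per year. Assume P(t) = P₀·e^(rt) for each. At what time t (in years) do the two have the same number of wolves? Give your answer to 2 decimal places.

108·e^(0.0709t) = 45·e^(0.172t)
108/45 = e^((0.172 − 0.0709)t) → ln(2.4) = 0.1011·t
t = 0.87547 / 0.1011

t ≈ 8.66 years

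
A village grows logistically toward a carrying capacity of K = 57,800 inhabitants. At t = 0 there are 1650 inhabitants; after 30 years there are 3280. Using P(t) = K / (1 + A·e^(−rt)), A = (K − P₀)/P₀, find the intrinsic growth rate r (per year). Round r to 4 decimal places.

r ≈ 0.0239 per year

A = (57800 − 1650)/1650 = 34.0303
3280 = 57800/(1 + 34.0303·e^(−r·30)) → e^(−30r) = (17.62195 − 1)/34.0303 = 0.488446
r = −ln(0.488446)/30 = 0.71653/30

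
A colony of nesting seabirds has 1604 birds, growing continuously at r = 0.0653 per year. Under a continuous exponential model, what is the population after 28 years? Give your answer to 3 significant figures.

P(28) = 1604 · e^(0.0653·28) = 1604 · e^(1.8284)
= 1604 · 6.22392 ≈ 9983.17

≈ 9,980 birds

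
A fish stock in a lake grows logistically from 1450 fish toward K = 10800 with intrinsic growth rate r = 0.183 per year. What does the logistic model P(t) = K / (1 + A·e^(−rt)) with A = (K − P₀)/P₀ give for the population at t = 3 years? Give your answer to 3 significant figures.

≈ 2,290 fish

A = (10800 − 1450)/1450 = 6.44828
P(3) = 10800 / (1 + 6.44828·e^(−0.183·3)) = 10800 / (1 + 6.44828·0.577527)
= 10800 / 4.72405 ≈ 2286.17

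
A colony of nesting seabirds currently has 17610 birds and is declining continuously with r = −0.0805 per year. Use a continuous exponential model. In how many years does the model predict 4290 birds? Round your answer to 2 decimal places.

t ≈ 17.54 years

4290 = 17610 · e^(-0.0805·t)
t = ln(4290/17610) / -0.0805 = ln(0.24361) / -0.0805 = -1.41218 / -0.0805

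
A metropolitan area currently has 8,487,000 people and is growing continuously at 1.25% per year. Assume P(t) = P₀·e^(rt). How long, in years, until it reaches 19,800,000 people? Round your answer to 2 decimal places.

t ≈ 67.77 years

19800000 = 8487000 · e^(0.0125·t)
t = ln(19800000/8487000) / 0.0125 = ln(2.33298) / 0.0125 = 0.84715 / 0.0125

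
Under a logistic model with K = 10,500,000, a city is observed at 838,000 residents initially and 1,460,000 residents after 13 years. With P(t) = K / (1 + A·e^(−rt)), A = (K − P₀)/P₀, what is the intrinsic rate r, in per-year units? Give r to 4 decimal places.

A = (10500000 − 838000)/838000 = 11.52983
1460000 = 10500000/(1 + 11.52983·e^(−r·13)) → e^(−13r) = (7.19178 − 1)/11.52983 = 0.537023
r = −ln(0.537023)/13 = 0.62172/13

r ≈ 0.0478 per year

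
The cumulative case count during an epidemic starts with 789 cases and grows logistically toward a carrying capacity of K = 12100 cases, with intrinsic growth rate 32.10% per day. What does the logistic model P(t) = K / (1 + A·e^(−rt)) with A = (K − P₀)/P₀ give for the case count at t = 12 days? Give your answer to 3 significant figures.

A = (12100 − 789)/789 = 14.33587
P(12) = 12100 / (1 + 14.33587·e^(−0.321·12)) = 12100 / (1 + 14.33587·0.021237)
= 12100 / 1.30445 ≈ 9275.91

≈ 9,280 cases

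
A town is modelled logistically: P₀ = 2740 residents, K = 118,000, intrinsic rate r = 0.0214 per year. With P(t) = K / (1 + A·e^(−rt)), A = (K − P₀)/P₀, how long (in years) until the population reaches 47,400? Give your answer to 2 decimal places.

A = (118000 − 2740)/2740 = 42.06569
47400 = 118000/(1 + 42.06569·e^(−0.0214t)) → 1 + 42.06569·e^(−0.0214t) = 2.48945
e^(−0.0214t) = 0.035408 → t = ln(28.24241)/0.0214 = 3.34082/0.0214

t ≈ 156.11 years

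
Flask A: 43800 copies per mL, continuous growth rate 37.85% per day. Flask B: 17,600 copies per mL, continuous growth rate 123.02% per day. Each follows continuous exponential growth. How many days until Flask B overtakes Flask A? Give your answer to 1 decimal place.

t ≈ 1.1 days

43800·e^(0.3785t) = 17600·e^(1.2302t)
43800/17600 = e^((1.2302 − 0.3785)t) → ln(2.48864) = 0.8517·t
t = 0.91173 / 0.8517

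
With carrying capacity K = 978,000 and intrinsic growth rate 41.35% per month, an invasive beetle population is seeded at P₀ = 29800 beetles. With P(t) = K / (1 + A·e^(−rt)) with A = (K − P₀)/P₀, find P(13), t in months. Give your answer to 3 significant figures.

A = (978000 − 29800)/29800 = 31.81879
P(13) = 978000 / (1 + 31.81879·e^(−0.4135·13)) = 978000 / (1 + 31.81879·0.004629)
= 978000 / 1.14728 ≈ 852453.55

≈ 852,000 beetles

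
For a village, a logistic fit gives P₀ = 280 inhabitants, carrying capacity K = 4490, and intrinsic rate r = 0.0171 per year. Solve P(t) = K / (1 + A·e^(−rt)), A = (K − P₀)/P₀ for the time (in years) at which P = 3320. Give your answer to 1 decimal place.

t ≈ 219.5 years

A = (4490 − 280)/280 = 15.03571
3320 = 4490/(1 + 15.03571·e^(−0.0171t)) → 1 + 15.03571·e^(−0.0171t) = 1.35241
e^(−0.0171t) = 0.023438 → t = ln(42.66545)/0.0171 = 3.75339/0.0171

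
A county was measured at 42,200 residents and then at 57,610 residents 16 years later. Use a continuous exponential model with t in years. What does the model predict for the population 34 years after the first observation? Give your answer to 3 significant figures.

r = ln(57610/42200) / 16 ≈ 0.019455 per year
P(34) = 42200 · e^(0.019455·34) = 42200 · 1.93762 ≈ 81767.64

≈ 81,800 residents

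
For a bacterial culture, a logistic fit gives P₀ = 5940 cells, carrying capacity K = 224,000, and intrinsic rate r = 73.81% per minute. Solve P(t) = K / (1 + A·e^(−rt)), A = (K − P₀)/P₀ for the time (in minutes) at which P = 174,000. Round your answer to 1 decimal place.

t ≈ 6.6 minutes

A = (224000 − 5940)/5940 = 36.71044
174000 = 224000/(1 + 36.71044·e^(−0.7381t)) → 1 + 36.71044·e^(−0.7381t) = 1.28736
e^(−0.7381t) = 0.007828 → t = ln(127.75232)/0.7381 = 4.85009/0.7381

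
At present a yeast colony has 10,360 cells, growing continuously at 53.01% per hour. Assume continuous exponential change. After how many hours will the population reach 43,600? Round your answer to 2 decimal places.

t ≈ 2.71 hours

43600 = 10360 · e^(0.5301·t)
t = ln(43600/10360) / 0.5301 = ln(4.20849) / 0.5301 = 1.4371 / 0.5301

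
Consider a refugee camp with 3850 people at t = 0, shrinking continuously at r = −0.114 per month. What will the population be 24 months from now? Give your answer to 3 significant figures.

P(24) = 3850 · e^(-0.114·24) = 3850 · e^(-2.736)
= 3850 · 0.06483 ≈ 249.59

≈ 250 people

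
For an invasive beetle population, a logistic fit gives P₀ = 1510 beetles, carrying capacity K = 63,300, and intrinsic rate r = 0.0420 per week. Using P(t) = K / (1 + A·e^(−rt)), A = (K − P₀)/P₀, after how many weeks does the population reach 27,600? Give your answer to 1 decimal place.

t ≈ 82.2 weeks

A = (63300 − 1510)/1510 = 40.92053
27600 = 63300/(1 + 40.92053·e^(−0.042t)) → 1 + 40.92053·e^(−0.042t) = 2.29348
e^(−0.042t) = 0.03161 → t = ln(31.63604)/0.042 = 3.4543/0.042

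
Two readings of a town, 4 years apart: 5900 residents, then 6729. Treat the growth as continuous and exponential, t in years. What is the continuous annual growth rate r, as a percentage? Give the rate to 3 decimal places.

r ≈ 3.287% per year

6729 = 5900 · e^(r·4)
e^(4r) = 6729/5900 = 1.14051
r = ln(1.14051) / 4 = 0.13147 / 4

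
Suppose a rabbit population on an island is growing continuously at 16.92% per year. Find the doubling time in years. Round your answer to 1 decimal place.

doubling time ≈ 4.1 years

doubling time = ln(2) / |r| = 0.69315 / 0.1692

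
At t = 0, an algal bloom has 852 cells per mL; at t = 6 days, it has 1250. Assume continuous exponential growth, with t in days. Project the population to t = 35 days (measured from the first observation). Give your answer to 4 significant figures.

r = ln(1250/852) / 6 ≈ 0.063885 per day
P(35) = 852 · e^(0.063885·35) = 852 · 9.35572 ≈ 7971.08

≈ 7,971 cells per mL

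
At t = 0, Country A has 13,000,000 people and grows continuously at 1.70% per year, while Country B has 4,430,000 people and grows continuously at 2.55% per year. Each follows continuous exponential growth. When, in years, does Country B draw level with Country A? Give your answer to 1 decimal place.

13000000·e^(0.017t) = 4430000·e^(0.0255t)
13000000/4430000 = e^((0.0255 − 0.017)t) → ln(2.93454) = 0.0085·t
t = 1.07655 / 0.0085

t ≈ 126.7 years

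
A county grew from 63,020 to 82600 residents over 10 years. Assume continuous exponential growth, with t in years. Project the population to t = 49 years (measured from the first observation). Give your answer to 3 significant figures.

r = ln(82600/63020) / 10 ≈ 0.027056 per year
P(49) = 63020 · e^(0.027056·49) = 63020 · 3.76494 ≈ 237266.53

≈ 237,000 residents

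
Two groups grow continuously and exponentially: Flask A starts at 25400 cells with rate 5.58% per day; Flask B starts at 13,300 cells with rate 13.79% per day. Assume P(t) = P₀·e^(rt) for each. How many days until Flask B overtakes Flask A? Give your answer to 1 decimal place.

25400·e^(0.0558t) = 13300·e^(0.1379t)
25400/13300 = e^((0.1379 − 0.0558)t) → ln(1.90977) = 0.0821·t
t = 0.64699 / 0.0821

t ≈ 7.9 days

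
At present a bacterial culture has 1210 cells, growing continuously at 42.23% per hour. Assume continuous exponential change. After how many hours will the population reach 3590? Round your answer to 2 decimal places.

t ≈ 2.58 hours

3590 = 1210 · e^(0.4223·t)
t = ln(3590/1210) / 0.4223 = ln(2.96694) / 0.4223 = 1.08753 / 0.4223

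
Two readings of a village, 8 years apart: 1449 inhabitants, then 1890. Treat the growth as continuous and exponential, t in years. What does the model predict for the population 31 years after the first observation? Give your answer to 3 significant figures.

r = ln(1890/1449) / 8 ≈ 0.033213 per year
P(31) = 1449 · e^(0.033213·31) = 1449 · 2.79994 ≈ 4057.12

≈ 4,060 inhabitants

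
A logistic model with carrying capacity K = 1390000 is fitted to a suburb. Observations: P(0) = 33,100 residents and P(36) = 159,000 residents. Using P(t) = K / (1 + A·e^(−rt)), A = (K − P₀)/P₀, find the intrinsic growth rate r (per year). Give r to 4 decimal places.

r ≈ 0.0463 per year

A = (1390000 − 33100)/33100 = 40.99396
159000 = 1390000/(1 + 40.99396·e^(−r·36)) → e^(−36r) = (8.74214 − 1)/40.99396 = 0.18886
r = −ln(0.18886)/36 = 1.66675/36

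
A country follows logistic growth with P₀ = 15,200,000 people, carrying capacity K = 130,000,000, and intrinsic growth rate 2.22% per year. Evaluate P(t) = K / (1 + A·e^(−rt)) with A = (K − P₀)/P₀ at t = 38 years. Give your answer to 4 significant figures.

≈ 30,600,000 people

A = (130000000 − 15200000)/15200000 = 7.55263
P(38) = 130000000 / (1 + 7.55263·e^(−0.0222·38)) = 130000000 / (1 + 7.55263·0.430159)
= 130000000 / 4.24883 ≈ 30596632.07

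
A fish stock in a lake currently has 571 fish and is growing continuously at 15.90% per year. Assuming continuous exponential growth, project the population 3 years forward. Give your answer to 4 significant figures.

P(3) = 571 · e^(0.159·3) = 571 · e^(0.477)
= 571 · 1.61123 ≈ 920.01

≈ 920.0 fish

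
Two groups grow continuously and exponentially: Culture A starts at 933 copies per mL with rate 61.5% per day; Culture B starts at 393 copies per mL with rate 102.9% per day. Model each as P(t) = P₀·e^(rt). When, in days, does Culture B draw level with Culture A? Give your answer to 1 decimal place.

933·e^(0.615t) = 393·e^(1.029t)
933/393 = e^((1.029 − 0.615)t) → ln(2.37405) = 0.414·t
t = 0.8646 / 0.414

t ≈ 2.1 days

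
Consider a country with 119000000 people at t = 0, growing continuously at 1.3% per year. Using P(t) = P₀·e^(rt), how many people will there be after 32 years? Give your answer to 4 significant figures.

≈ 180,400,000 people

P(32) = 119000000 · e^(0.013·32) = 119000000 · e^(0.416)
= 119000000 · 1.51589 ≈ 180390418.4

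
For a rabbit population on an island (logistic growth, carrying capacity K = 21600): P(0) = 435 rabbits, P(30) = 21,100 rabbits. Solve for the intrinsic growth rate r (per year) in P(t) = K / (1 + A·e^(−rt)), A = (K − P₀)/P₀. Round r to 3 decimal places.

A = (21600 − 435)/435 = 48.65517
21100 = 21600/(1 + 48.65517·e^(−r·30)) → e^(−30r) = (1.0237 − 1)/48.65517 = 0.000487
r = −ln(0.000487)/30 = 7.62718/30

r ≈ 0.254 per year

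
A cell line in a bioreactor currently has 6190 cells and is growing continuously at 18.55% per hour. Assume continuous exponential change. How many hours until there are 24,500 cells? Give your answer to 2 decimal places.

t ≈ 7.42 hours

24500 = 6190 · e^(0.1855·t)
t = ln(24500/6190) / 0.1855 = ln(3.958) / 0.1855 = 1.37574 / 0.1855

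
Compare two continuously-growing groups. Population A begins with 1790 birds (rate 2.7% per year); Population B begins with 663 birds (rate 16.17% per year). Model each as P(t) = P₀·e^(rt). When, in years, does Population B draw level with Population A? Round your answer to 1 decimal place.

t ≈ 7.4 years

1790·e^(0.027t) = 663·e^(0.1617t)
1790/663 = e^((0.1617 − 0.027)t) → ln(2.69985) = 0.1347·t
t = 0.9932 / 0.1347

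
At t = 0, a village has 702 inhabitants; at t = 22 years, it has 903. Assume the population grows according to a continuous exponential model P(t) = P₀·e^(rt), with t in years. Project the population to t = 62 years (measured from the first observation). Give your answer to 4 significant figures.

r = ln(903/702) / 22 ≈ 0.011445 per year
P(62) = 702 · e^(0.011445·62) = 702 · 2.03315 ≈ 1427.27

≈ 1,427 inhabitants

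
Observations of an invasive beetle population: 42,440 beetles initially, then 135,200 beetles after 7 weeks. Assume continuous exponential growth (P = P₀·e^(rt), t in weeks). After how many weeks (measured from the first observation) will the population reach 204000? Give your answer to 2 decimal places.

t ≈ 9.49 weeks

r = ln(135200/42440) / 7 ≈ 0.165523 per week
t = ln(204000/42440) / r = 1.57003 / 0.165523 ≈ 9.485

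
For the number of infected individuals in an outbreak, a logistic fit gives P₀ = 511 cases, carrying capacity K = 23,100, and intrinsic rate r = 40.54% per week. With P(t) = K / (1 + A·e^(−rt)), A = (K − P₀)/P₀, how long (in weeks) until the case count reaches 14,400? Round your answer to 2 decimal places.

t ≈ 10.59 weeks

A = (23100 − 511)/511 = 44.20548
14400 = 23100/(1 + 44.20548·e^(−0.4054t)) → 1 + 44.20548·e^(−0.4054t) = 1.60417
e^(−0.4054t) = 0.013667 → t = ln(73.16769)/0.4054 = 4.29275/0.4054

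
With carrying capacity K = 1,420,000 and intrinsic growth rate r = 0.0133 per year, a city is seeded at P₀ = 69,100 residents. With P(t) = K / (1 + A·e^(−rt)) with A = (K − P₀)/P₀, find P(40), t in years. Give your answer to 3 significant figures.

≈ 114,000 residents

A = (1420000 − 69100)/69100 = 19.54993
P(40) = 1420000 / (1 + 19.54993·e^(−0.0133·40)) = 1420000 / (1 + 19.54993·0.587429)
= 1420000 / 12.48419 ≈ 113743.83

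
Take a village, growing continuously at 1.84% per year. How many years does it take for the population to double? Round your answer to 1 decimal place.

doubling time = ln(2) / |r| = 0.69315 / 0.0184

doubling time ≈ 37.7 years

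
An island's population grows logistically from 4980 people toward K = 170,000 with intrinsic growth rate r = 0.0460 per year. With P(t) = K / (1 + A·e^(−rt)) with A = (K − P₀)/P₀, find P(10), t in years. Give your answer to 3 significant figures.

≈ 7,760 people

A = (170000 − 4980)/4980 = 33.13655
P(10) = 170000 / (1 + 33.13655·e^(−0.046·10)) = 170000 / (1 + 33.13655·0.631284)
= 170000 / 21.91856 ≈ 7755.98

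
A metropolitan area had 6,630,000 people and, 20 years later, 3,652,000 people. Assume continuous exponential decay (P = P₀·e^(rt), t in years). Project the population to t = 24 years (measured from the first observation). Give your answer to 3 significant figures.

≈ 3,240,000 people

r = ln(3652000/6630000) / 20 ≈ -0.029816 per year
P(24) = 6630000 · e^(-0.029816·24) = 6630000 · 0.4889 ≈ 3241411.86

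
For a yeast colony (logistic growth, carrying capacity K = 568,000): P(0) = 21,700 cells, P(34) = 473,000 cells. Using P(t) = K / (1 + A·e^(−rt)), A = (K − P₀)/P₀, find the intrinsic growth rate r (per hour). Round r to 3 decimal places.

r ≈ 0.142 per hour

A = (568000 − 21700)/21700 = 25.17512
473000 = 568000/(1 + 25.17512·e^(−r·34)) → e^(−34r) = (1.20085 − 1)/25.17512 = 0.007978
r = −ln(0.007978)/34 = 4.83107/34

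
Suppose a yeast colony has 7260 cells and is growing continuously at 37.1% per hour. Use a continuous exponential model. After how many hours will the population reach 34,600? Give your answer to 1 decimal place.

34600 = 7260 · e^(0.371·t)
t = ln(34600/7260) / 0.371 = ln(4.76584) / 0.371 = 1.56147 / 0.371

t ≈ 4.2 hours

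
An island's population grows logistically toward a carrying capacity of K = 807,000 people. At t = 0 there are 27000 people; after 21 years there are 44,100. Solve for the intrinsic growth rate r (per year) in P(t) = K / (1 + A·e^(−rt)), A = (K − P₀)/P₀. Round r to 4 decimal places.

r ≈ 0.0244 per year

A = (807000 − 27000)/27000 = 28.88889
44100 = 807000/(1 + 28.88889·e^(−r·21)) → e^(−21r) = (18.29932 − 1)/28.88889 = 0.598823
r = −ln(0.598823)/21 = 0.51279/21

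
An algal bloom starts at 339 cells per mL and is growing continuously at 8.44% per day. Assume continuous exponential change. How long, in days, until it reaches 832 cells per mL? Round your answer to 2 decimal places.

t ≈ 10.64 days

832 = 339 · e^(0.0844·t)
t = ln(832/339) / 0.0844 = ln(2.45428) / 0.0844 = 0.89783 / 0.0844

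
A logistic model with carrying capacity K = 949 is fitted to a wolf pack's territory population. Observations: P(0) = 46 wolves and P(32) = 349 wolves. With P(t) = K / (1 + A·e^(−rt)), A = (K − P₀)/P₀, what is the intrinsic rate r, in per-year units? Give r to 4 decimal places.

A = (949 − 46)/46 = 19.63043
349 = 949/(1 + 19.63043·e^(−r·32)) → e^(−32r) = (2.7192 − 1)/19.63043 = 0.087578
r = −ln(0.087578)/32 = 2.43522/32

r ≈ 0.0761 per year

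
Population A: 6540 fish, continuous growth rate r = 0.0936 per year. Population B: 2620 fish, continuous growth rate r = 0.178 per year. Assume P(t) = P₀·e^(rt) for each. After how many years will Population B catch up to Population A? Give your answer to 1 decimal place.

6540·e^(0.0936t) = 2620·e^(0.178t)
6540/2620 = e^((0.178 − 0.0936)t) → ln(2.49618) = 0.0844·t
t = 0.91476 / 0.0844

t ≈ 10.8 years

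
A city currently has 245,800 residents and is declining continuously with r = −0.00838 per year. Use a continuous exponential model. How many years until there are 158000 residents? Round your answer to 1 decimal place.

158000 = 245800 · e^(-0.00838·t)
t = ln(158000/245800) / -0.00838 = ln(0.6428) / -0.00838 = -0.44192 / -0.00838

t ≈ 52.7 years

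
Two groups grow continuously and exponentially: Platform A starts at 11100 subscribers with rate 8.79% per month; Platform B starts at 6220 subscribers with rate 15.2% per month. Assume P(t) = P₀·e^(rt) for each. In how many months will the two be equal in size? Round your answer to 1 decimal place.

11100·e^(0.0879t) = 6220·e^(0.152t)
11100/6220 = e^((0.152 − 0.0879)t) → ln(1.78457) = 0.0641·t
t = 0.57918 / 0.0641

t ≈ 9.0 months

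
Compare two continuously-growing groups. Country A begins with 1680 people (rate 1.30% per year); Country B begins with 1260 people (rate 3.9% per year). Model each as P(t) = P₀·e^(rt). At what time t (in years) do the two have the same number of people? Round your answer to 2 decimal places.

t ≈ 11.06 years

1680·e^(0.013t) = 1260·e^(0.039t)
1680/1260 = e^((0.039 − 0.013)t) → ln(1.33333) = 0.026·t
t = 0.28768 / 0.026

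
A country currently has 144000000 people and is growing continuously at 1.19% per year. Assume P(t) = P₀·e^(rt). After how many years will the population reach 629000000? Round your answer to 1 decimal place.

t ≈ 123.9 years

629000000 = 144000000 · e^(0.0119·t)
t = ln(629000000/144000000) / 0.0119 = ln(4.36806) / 0.0119 = 1.47432 / 0.0119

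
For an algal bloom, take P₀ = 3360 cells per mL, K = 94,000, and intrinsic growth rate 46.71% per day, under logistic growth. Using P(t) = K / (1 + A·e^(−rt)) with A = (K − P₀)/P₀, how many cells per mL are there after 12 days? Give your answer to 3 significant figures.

A = (94000 − 3360)/3360 = 26.97619
P(12) = 94000 / (1 + 26.97619·e^(−0.4671·12)) = 94000 / (1 + 26.97619·0.003679)
= 94000 / 1.09924 ≈ 85513.87

≈ 85,500 cells per mL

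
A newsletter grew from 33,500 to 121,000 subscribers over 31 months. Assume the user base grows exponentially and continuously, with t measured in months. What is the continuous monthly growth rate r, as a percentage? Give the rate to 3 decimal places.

121000 = 33500 · e^(r·31)
e^(31r) = 121000/33500 = 3.61194
r = ln(3.61194) / 31 = 1.28425 / 31

r ≈ 4.143% per month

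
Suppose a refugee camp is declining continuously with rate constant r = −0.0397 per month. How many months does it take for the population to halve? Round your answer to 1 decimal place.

half-life = ln(2) / |r| = 0.69315 / 0.0397

half-life ≈ 17.5 months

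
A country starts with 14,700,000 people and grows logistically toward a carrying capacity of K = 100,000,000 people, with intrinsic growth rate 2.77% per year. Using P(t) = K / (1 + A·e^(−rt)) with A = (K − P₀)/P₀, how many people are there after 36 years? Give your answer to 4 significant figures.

A = (100000000 − 14700000)/14700000 = 5.80272
P(36) = 100000000 / (1 + 5.80272·e^(−0.0277·36)) = 100000000 / (1 + 5.80272·0.368911)
= 100000000 / 3.14069 ≈ 31840164.09

≈ 31,840,000 people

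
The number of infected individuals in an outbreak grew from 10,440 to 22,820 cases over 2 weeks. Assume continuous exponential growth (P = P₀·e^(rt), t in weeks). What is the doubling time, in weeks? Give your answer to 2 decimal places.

r = ln(22820/10440) / 2 = ln(2.18582) / 2 ≈ 0.390996 per week
doubling time = ln 2 / |r| = 0.69315 / 0.390996

doubling time ≈ 1.77 weeks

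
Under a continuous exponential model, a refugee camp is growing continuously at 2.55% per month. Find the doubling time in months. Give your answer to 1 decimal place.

doubling time = ln(2) / |r| = 0.69315 / 0.0255

doubling time ≈ 27.2 months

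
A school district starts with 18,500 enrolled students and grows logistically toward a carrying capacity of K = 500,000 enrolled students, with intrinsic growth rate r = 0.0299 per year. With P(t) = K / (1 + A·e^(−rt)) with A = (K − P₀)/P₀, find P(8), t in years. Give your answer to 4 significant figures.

A = (500000 − 18500)/18500 = 26.02703
P(8) = 500000 / (1 + 26.02703·e^(−0.0299·8)) = 500000 / (1 + 26.02703·0.787257)
= 500000 / 21.48997 ≈ 23266.67

≈ 23,270 enrolled students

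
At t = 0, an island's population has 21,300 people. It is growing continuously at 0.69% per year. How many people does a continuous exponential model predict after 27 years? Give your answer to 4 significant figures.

≈ 25,660 people

P(27) = 21300 · e^(0.0069·27) = 21300 · e^(0.1863)
= 21300 · 1.20478 ≈ 25661.89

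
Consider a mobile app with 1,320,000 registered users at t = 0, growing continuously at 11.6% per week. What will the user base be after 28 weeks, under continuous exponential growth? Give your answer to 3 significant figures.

P(28) = 1320000 · e^(0.116·28) = 1320000 · e^(3.248)
= 1320000 · 25.73881 ≈ 33975230.23

≈ 34,000,000 registered users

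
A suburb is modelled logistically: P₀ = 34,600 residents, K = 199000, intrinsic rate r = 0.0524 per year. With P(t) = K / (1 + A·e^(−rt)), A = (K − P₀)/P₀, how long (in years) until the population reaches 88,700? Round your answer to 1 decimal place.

A = (199000 − 34600)/34600 = 4.75145
88700 = 199000/(1 + 4.75145·e^(−0.0524t)) → 1 + 4.75145·e^(−0.0524t) = 2.24352
e^(−0.0524t) = 0.261714 → t = ln(3.82097)/0.0524 = 1.3405/0.0524

t ≈ 25.6 years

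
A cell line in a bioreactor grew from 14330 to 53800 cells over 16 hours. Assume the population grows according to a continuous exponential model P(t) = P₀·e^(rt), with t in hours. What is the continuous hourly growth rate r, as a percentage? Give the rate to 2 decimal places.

r ≈ 8.27% per hour

53800 = 14330 · e^(r·16)
e^(16r) = 53800/14330 = 3.75436
r = ln(3.75436) / 16 = 1.32292 / 16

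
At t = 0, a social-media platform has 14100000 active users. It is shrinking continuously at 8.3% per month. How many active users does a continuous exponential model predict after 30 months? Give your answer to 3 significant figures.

≈ 1,170,000 active users

P(30) = 14100000 · e^(-0.083·30) = 14100000 · e^(-2.49)
= 14100000 · 0.08291 ≈ 1169030.53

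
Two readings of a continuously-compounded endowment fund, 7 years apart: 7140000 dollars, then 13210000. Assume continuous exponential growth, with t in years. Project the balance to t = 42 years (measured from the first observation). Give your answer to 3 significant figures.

≈ 286,000,000 dollars

r = ln(13210000/7140000) / 7 ≈ 0.087894 per year
P(42) = 7140000 · e^(0.087894·42) = 7140000 · 40.10769 ≈ 286368897.03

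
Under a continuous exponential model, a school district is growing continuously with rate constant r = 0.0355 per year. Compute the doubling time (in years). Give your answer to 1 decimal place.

doubling time ≈ 19.5 years

doubling time = ln(2) / |r| = 0.69315 / 0.0355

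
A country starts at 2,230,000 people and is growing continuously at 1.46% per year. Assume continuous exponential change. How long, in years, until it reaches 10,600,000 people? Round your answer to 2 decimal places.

t ≈ 106.77 years

10600000 = 2230000 · e^(0.0146·t)
t = ln(10600000/2230000) / 0.0146 = ln(4.75336) / 0.0146 = 1.55885 / 0.0146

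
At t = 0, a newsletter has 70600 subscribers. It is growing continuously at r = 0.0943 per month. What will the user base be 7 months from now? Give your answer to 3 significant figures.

≈ 137,000 subscribers

P(7) = 70600 · e^(0.0943·7) = 70600 · e^(0.6601)
= 70600 · 1.93499 ≈ 136610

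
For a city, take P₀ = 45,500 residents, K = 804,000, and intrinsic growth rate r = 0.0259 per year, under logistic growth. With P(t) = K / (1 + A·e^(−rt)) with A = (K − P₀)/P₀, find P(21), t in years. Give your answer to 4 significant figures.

A = (804000 − 45500)/45500 = 16.67033
P(21) = 804000 / (1 + 16.67033·e^(−0.0259·21)) = 804000 / (1 + 16.67033·0.58048)
= 804000 / 10.67679 ≈ 75303.52

≈ 75,300 residents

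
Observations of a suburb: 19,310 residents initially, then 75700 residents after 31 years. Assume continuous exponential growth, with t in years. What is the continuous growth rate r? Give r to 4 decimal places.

75700 = 19310 · e^(r·31)
e^(31r) = 75700/19310 = 3.92025
r = ln(3.92025) / 31 = 1.36616 / 31

r ≈ 0.0441 per year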